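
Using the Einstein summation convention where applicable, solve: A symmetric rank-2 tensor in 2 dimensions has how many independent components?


A symmetric rank-2 tensor in d dimensions has d(d+1)/2 independent components.
d = 2
d(d+1)/2 = 2 * 3 / 2 = 6 / 2 = 3

3


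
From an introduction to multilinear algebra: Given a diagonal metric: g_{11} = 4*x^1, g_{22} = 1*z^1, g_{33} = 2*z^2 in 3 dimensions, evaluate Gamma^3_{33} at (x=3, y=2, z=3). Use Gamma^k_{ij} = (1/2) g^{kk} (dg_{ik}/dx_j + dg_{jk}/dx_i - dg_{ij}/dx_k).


For a diagonal metric, Gamma^k_{ij} = (1/2) g^{kk} (dg_{ik}/dx_j + dg_{jk}/dx_i - dg_{ij}/dx_k).
The metric is diagonal, so g_{ab} = 0 for a != b.
At the given point: g_{11} = 12, g_{22} = 3, g_{33} = 18
g^{33} = 1/18
dg_{33}/dx_3 = dg_{33}/dx_3 = 12
dg_{33}/dx_3 = dg_{33}/dx_3 = 12
dg_{33}/dx_3 = dg_{33}/dx_3 = 12
Numerator = 12 + 12 - 12 = 12
Gamma^3_{33} = 12 / (2 * 18) = 1/3

1/3


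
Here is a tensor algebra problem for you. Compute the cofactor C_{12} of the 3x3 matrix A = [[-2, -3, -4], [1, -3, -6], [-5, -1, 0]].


To find cofactor C_{12}, delete row 1 and column 2.
The resulting 2x2 submatrix is: [[1, -6], [-5, 0]]
Minor M_{12} = 1*0 - -6*-5
  = 0 - 30 = -30
Sign = (-1)^(1+2) = (-1)^3 = -1
Cofactor C_{12} = -1 * -30 = 30

30


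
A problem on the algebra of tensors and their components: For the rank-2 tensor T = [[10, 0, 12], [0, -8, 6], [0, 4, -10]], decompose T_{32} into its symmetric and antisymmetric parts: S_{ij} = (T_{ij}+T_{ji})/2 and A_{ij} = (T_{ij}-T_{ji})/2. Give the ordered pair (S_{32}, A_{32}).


T_{32} = 4
T_{23} = 6
S_{32} = (4 + 6)/2 = 10/2 = 5
A_{32} = (4 - 6)/2 = -2/2 = -1
Check: S + A = 5 + -1 = 4 = T_{32}.

(5, -1)


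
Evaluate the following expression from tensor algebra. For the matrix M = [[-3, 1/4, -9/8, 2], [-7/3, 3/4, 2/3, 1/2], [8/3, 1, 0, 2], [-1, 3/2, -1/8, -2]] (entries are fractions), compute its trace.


The trace is the sum of diagonal entries.
Diagonal: M[1,1] = -3, M[2,2] = 3/4, M[3,3] = 0, M[4,4] = -2
Tr(M) = -3 + 3/4 + 0 + -2
Computing step by step:
After adding M[1,1]: -3
After adding M[2,2]: -9/4
After adding M[3,3]: -9/4
After adding M[4,4]: -17/4
Tr(M) = -17/4

-17/4


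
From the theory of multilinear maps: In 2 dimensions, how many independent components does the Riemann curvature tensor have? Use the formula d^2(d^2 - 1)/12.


The Riemann tensor in d dimensions has d^2(d^2 - 1)/12 independent components.
d = 2, so d^2 = 4
d^2 - 1 = 3
d^2(d^2 - 1) = 4 * 3 = 12
Divide by 12: 12 / 12 = 1

1


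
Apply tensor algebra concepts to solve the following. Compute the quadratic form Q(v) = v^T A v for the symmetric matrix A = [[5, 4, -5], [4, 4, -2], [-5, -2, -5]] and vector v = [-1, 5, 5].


First compute Av:
(Av)_1 = 5*-1 + 4*5 + -5*5 = -10
(Av)_2 = 4*-1 + 4*5 + -2*5 = 6
(Av)_3 = -5*-1 + -2*5 + -5*5 = -30
Av = [-10, 6, -30]
Then v^T (Av) = -1*-10 + 5*6 + 5*-30
= 10 + 30 + -150 = -110

-110


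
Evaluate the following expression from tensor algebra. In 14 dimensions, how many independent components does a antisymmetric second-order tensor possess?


A antisymmetric rank-2 tensor in d dimensions has d(d-1)/2 independent components.
d = 14
d(d-1)/2 = 14 * 13 / 2 = 182 / 2 = 91

91


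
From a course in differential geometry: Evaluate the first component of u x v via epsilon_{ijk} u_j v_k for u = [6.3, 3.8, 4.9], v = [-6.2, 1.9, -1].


(u x v)_1 = sum_{j,k} epsilon_{1jk} u_j v_k. Only permutations of (1,2,3) contribute; the two non-zero terms are:
eps_{123} u_2 v_3 = 1 * 3.8 * -1 = -3.8
eps_{132} u_3 v_2 = -1 * 4.9 * 1.9 = -9.31
(u x v)_1 = -13.11

-13.11


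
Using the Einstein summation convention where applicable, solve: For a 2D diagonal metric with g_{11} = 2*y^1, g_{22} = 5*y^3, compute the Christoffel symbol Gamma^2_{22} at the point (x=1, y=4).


For a diagonal metric, Gamma^k_{ij} = (1/2) g^{kk} (dg_{ik}/dx_j + dg_{jk}/dx_i - dg_{ij}/dx_k).
The metric is diagonal, so g_{ab} = 0 for a != b.
At the given point: g_{11} = 8, g_{22} = 320
g^{22} = 1/320
dg_{22}/dx_2 = dg_{22}/dx_2 = 240
dg_{22}/dx_2 = dg_{22}/dx_2 = 240
dg_{22}/dx_2 = dg_{22}/dx_2 = 240
Numerator = 240 + 240 - 240 = 240
Gamma^2_{22} = 240 / (2 * 320) = 3/8

3/8


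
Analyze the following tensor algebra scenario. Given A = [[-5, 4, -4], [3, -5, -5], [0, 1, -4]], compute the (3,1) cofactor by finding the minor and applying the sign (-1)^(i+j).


To find cofactor C_{31}, delete row 3 and column 1.
The resulting 2x2 submatrix is: [[4, -4], [-5, -5]]
Minor M_{31} = 4*-5 - -4*-5
  = -20 - 20 = -40
Sign = (-1)^(3+1) = (-1)^4 = 1
Cofactor C_{31} = 1 * -40 = -40

-40


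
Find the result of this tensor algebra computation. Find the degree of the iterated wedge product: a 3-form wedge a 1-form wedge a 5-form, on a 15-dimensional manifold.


The degree of a wedge product is the sum of the degrees of the individual forms.
Degrees: 3, 1, 5
Total degree = 3 + 1 + 5 = 9

9


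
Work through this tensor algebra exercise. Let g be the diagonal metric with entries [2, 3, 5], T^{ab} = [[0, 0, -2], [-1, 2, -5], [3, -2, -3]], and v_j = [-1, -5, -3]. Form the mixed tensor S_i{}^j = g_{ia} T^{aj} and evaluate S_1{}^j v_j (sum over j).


Step 1: lower the first index. For a diagonal metric, g_{ia} T^{aj} = g_{ii} T^{ij} (no sum on i).
g_{11} = 2
S_1{}^1 = 2 * T^{11} = 2 * 0 = 0
S_1{}^2 = 2 * T^{12} = 2 * 0 = 0
S_1{}^3 = 2 * T^{13} = 2 * -2 = -4
Step 2: contract S_1{}^j with v_j.
S_1{}^1 * v_1 = 0 * -1 = 0
S_1{}^2 * v_2 = 0 * -5 = 0
S_1{}^3 * v_3 = -4 * -3 = 12
Result = 0 + 0 + 12 = 12

12


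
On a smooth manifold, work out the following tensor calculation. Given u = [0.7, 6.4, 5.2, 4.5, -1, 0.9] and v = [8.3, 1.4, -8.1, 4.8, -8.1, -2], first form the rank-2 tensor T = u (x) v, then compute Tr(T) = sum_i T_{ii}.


The outer product gives T_{ij} = u_i v_j.
The trace (contraction) is Tr(T) = sum_i T_{ii} = sum_i u_i v_i.
Diagonal entries:
T_{11} = u_1 * v_1 = 0.7 * 8.3 = 5.81
T_{22} = u_2 * v_2 = 6.4 * 1.4 = 8.96
T_{33} = u_3 * v_3 = 5.2 * -8.1 = -42.12
T_{44} = u_4 * v_4 = 4.5 * 4.8 = 21.6
T_{55} = u_5 * v_5 = -1 * -8.1 = 8.1
T_{66} = u_6 * v_6 = 0.9 * -2 = -1.8
Tr(T) = 5.81 + 8.96 + -42.12 + 21.6 + 8.1 + -1.8 = 0.55

0.55


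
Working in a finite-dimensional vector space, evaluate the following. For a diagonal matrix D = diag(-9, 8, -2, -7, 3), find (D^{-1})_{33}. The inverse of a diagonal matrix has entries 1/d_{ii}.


For a diagonal matrix, the inverse has entries (D^{-1})_{ii} = 1/d_{ii}.
The diagonal entries are: d_{11} = -9, d_{22} = 8, d_{33} = -2, d_{44} = -7, d_{55} = 3
We need (D^{-1})_{33} = 1/d_{33} = 1/-2 = -1/2

-1/2


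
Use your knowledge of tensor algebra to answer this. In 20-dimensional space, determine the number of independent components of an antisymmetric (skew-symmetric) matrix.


An antisymmetric rank-2 tensor satisfies A_{ij} = -A_{ji}, so diagonal entries are zero.
The independent components are the upper-triangular entries: C(n, 2) = n(n-1)/2.
n = 20
C(20, 2) = 20 * 19 / 2 = 380 / 2 = 190

190


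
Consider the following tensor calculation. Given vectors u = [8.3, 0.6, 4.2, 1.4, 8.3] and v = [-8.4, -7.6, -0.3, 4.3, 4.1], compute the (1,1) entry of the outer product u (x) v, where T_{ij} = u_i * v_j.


The outer product entry T_{ij} = u_i * v_j.
We need i=1, j=1.
u_1 = 8.3, v_1 = -8.4
T_{1,1} = 8.3 * -8.4 = -69.72

-69.72


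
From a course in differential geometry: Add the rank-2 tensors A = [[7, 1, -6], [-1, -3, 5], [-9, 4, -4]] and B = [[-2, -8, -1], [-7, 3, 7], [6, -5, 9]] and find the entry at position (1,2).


Tensor addition is component-wise: (A + B)_{ij} = A_{ij} + B_{ij}.
A_{12} = 1
B_{12} = -8
(A + B)_{12} = 1 + -8 = -7

-7


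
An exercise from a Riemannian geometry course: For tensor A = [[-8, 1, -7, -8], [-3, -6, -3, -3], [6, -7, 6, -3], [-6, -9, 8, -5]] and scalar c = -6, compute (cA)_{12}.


Scalar multiplication: (cA)_{ij} = c * A_{ij}.
c = -6
A_{12} = 1
(cA)_{12} = -6 * 1 = -6

-6


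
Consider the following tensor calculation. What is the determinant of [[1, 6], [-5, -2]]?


For a 2x2 matrix [[a, b], [c, d]], det = a*d - b*c.
a = 1, b = 6, c = -5, d = -2
a*d = 1 * -2 = -2
b*c = 6 * -5 = -30
det = -2 - -30 = 28

28


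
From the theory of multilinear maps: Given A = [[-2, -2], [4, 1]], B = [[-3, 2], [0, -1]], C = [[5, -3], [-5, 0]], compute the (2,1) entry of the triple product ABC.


(ABC)_{21} = sum_m (AB)_{2m} C_{m1}. First compute row 2 of AB.
(AB)_{21} = 4*-3 + 1*0 = -12
(AB)_{22} = 4*2 + 1*-1 = 7
Now contract with column 1 of C:
(AB)_{21} * C_{11} = -12 * 5 = -60
(AB)_{22} * C_{21} = 7 * -5 = -35
(ABC)_{21} = -60 + -35 = -95

-95


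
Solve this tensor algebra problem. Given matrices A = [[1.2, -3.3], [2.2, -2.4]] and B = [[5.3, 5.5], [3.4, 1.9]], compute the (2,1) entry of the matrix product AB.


(AB)_{ij} = sum_k A_{ik} B_{kj}.
For i=2, j=1:
A_{21} * B_{11} = 2.2 * 5.3 = 11.66
A_{22} * B_{21} = -2.4 * 3.4 = -8.16
Sum = 11.66 + -8.16 = 3.5

3.5


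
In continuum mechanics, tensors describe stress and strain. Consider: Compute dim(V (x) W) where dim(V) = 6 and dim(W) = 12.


The dimension of a tensor product is the product of dimensions.
dim(V) = 6, dim(W) = 12
dim(V (x) W) = 6 * 12 = 72

72


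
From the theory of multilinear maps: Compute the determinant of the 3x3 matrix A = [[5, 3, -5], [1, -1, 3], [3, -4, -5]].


Expanding along the first row, det(A) = a11*M_11 - a12*M_12 + a13*M_13, where M_1j is the (1,j) minor.
Minor M_11 = -1*-5 - 3*-4 = 17
Minor M_12 = 1*-5 - 3*3 = -14
Minor M_13 = 1*-4 - -1*3 = -1
det = 5*(17) - 3*(-14) + -5*(-1)
    = 85 - -42 + 5
    = 132

132


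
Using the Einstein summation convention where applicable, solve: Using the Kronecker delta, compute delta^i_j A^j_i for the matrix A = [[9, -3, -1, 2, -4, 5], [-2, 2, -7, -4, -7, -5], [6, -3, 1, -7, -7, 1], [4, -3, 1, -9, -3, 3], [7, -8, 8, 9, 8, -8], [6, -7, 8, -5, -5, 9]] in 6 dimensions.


The contraction (trace) of a rank-2 tensor is the sum of its diagonal elements.
Diagonal entries: A[1,1] = 9, A[2,2] = 2, A[3,3] = 1, A[4,4] = -9, A[5,5] = 8, A[6,6] = 9
Tr(A) = 9 + 2 + 1 + -9 + 8 + 9 = 20

20


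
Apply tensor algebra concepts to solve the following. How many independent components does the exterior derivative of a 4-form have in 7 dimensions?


The exterior derivative of a p-form is a (p+1)-form.
Its number of independent components is C(n, p+1).
n = 7, p+1 = 5
C(7, 5) = 21

21


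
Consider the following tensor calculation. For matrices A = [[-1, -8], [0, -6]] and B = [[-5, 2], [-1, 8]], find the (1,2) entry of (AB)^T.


(AB)^T_{ij} = (AB)_{ji} = sum_k A_{jk} B_{ki}.
For i=1, j=2 we need (AB)_{21}:
A_{21} * B_{11} = 0 * -5 = 0
A_{22} * B_{21} = -6 * -1 = 6
Sum = 0 + 6 = 6

6


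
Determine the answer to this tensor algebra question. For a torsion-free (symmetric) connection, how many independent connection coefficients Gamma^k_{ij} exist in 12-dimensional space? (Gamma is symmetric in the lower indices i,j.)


Christoffel symbols Gamma^k_{ij} are symmetric in i,j, so there are d * d(d+1)/2 independent symbols.
d = 12
d(d+1)/2 = 12 * 13 / 2 = 78
Total = 12 * 78 = 936

936


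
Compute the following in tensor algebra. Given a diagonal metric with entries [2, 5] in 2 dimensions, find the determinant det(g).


For a diagonal metric, the determinant is the product of diagonal entries.
Diagonal entries: 2, 5
det(g) = 2 * 5 = 10

10


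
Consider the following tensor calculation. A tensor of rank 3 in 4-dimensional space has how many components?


The number of components of a rank-r tensor in d dimensions is d^r.
Here d = 4 and r = 3.
4^3 = 64

64


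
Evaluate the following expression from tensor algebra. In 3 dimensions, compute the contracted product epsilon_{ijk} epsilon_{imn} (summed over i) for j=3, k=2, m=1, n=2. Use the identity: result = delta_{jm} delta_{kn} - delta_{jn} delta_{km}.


Using the identity: epsilon_{ijk} epsilon_{imn} = delta_{jm} delta_{kn} - delta_{jn} delta_{km}.
delta_{31} = 0
delta_{22} = 1
delta_{32} = 0
delta_{21} = 0
Result = 0 * 1 - 0 * 0 = 0 - 0 = 0

0


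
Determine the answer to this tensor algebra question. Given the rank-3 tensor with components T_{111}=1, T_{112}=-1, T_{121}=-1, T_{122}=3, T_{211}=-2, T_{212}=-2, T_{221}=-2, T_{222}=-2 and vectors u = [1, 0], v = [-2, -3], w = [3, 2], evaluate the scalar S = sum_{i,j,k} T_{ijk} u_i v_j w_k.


S = sum over i,j,k of T_{ijk} u_i v_j w_k. Expanding all 8 terms:
T_{111}*u_1*v_1*w_1 = 1*1*-2*3 = -6  (running total: -6)
T_{112}*u_1*v_1*w_2 = -1*1*-2*2 = 4  (running total: -2)
T_{121}*u_1*v_2*w_1 = -1*1*-3*3 = 9  (running total: 7)
T_{122}*u_1*v_2*w_2 = 3*1*-3*2 = -18  (running total: -11)
T_{211}*u_2*v_1*w_1 = -2*0*-2*3 = 0  (running total: -11)
T_{212}*u_2*v_1*w_2 = -2*0*-2*2 = 0  (running total: -11)
T_{221}*u_2*v_2*w_1 = -2*0*-3*3 = 0  (running total: -11)
T_{222}*u_2*v_2*w_2 = -2*0*-3*2 = 0  (running total: -11)
S = -11

-11


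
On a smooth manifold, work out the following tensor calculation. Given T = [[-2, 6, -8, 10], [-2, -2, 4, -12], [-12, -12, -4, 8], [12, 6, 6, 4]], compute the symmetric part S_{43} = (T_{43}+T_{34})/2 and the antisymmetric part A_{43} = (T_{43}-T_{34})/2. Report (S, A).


T_{43} = 6
T_{34} = 8
S_{43} = (6 + 8)/2 = 14/2 = 7
A_{43} = (6 - 8)/2 = -2/2 = -1
Check: S + A = 7 + -1 = 6 = T_{43}.

(7, -1)


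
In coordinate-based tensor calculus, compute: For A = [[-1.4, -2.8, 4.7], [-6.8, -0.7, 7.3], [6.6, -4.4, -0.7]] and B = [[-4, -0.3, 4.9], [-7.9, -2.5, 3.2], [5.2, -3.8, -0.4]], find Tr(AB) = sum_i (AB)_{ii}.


Tr(AB) = sum_i (AB)_{ii} where (AB)_{ii} = sum_k A_{ik} B_{ki}.
(AB)_{11} = -1.4*-4 + -2.8*-7.9 + 4.7*5.2 = 52.16
(AB)_{22} = -6.8*-0.3 + -0.7*-2.5 + 7.3*-3.8 = -23.95
(AB)_{33} = 6.6*4.9 + -4.4*3.2 + -0.7*-0.4 = 18.54
Tr(AB) = 52.16 + -23.95 + 18.54 = 46.75

46.75


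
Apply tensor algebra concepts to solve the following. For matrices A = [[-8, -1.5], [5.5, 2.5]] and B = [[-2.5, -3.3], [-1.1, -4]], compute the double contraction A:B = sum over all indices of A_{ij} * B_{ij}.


A:B = sum over all i,j of A_{ij} * B_{ij}.
Row 1: -8*-2.5=20, -1.5*-3.3=4.95 => row sum = 24.95
Row 2: 5.5*-1.1=-6.05, 2.5*-4=-10 => row sum = -16.05
Total = 24.95 + -16.05 = 8.9

8.9


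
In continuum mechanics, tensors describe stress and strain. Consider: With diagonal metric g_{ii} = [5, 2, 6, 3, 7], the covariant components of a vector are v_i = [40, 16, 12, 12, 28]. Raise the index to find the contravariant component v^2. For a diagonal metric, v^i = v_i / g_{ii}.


To raise an index with a diagonal metric: v^i = v_i / g_{ii}.
For index 2: v_2 = 16, g_{22} = 2
v^2 = 16 / 2 = 8

8


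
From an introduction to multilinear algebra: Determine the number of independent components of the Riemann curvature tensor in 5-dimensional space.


The Riemann tensor in d dimensions has d^2(d^2 - 1)/12 independent components.
d = 5, so d^2 = 25
d^2 - 1 = 24
d^2(d^2 - 1) = 25 * 24 = 600
Divide by 12: 600 / 12 = 50

50


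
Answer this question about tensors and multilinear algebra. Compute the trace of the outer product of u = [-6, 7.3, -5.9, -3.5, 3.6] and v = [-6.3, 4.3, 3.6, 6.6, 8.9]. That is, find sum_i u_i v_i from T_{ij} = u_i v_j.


The outer product gives T_{ij} = u_i v_j.
The trace (contraction) is Tr(T) = sum_i T_{ii} = sum_i u_i v_i.
Diagonal entries:
T_{11} = u_1 * v_1 = -6 * -6.3 = 37.8
T_{22} = u_2 * v_2 = 7.3 * 4.3 = 31.39
T_{33} = u_3 * v_3 = -5.9 * 3.6 = -21.24
T_{44} = u_4 * v_4 = -3.5 * 6.6 = -23.1
T_{55} = u_5 * v_5 = 3.6 * 8.9 = 32.04
Tr(T) = 37.8 + 31.39 + -21.24 + -23.1 + 32.04 = 56.89

56.89


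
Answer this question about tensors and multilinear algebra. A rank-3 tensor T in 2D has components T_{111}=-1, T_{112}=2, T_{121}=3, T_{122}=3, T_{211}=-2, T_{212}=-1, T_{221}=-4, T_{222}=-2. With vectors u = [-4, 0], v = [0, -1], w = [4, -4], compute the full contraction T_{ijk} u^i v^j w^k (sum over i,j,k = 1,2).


S = sum over i,j,k of T_{ijk} u_i v_j w_k. Expanding all 8 terms:
T_{111}*u_1*v_1*w_1 = -1*-4*0*4 = 0  (running total: 0)
T_{112}*u_1*v_1*w_2 = 2*-4*0*-4 = 0  (running total: 0)
T_{121}*u_1*v_2*w_1 = 3*-4*-1*4 = 48  (running total: 48)
T_{122}*u_1*v_2*w_2 = 3*-4*-1*-4 = -48  (running total: 0)
T_{211}*u_2*v_1*w_1 = -2*0*0*4 = 0  (running total: 0)
T_{212}*u_2*v_1*w_2 = -1*0*0*-4 = 0  (running total: 0)
T_{221}*u_2*v_2*w_1 = -4*0*-1*4 = 0  (running total: 0)
T_{222}*u_2*v_2*w_2 = -2*0*-1*-4 = 0  (running total: 0)
S = 0

0


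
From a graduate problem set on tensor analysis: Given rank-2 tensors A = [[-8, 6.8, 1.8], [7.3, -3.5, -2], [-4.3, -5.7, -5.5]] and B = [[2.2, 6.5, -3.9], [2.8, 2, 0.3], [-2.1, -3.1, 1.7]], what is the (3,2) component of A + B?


Tensor addition is component-wise: (A + B)_{ij} = A_{ij} + B_{ij}.
A_{32} = -5.7
B_{32} = -3.1
(A + B)_{32} = -5.7 + -3.1 = -8.8

-8.8


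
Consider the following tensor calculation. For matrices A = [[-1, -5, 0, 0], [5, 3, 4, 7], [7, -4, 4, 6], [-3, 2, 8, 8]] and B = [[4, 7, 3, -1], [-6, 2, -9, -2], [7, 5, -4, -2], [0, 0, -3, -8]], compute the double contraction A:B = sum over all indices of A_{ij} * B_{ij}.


A:B = sum over all i,j of A_{ij} * B_{ij}.
Row 1: -1*4=-4, -5*7=-35, 0*3=0, 0*-1=0 => row sum = -39
Row 2: 5*-6=-30, 3*2=6, 4*-9=-36, 7*-2=-14 => row sum = -74
Row 3: 7*7=49, -4*5=-20, 4*-4=-16, 6*-2=-12 => row sum = 1
Row 4: -3*0=0, 2*0=0, 8*-3=-24, 8*-8=-64 => row sum = -88
Total = -39 + -74 + 1 + -88 = -200

-200


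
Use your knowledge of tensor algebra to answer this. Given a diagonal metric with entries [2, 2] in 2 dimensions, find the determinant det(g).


For a diagonal metric, the determinant is the product of diagonal entries.
Diagonal entries: 2, 2
det(g) = 2 * 2 = 4

4


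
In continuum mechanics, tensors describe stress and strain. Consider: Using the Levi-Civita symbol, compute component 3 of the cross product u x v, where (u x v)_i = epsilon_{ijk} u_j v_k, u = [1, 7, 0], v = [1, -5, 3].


(u x v)_3 = sum_{j,k} epsilon_{3jk} u_j v_k. Only permutations of (1,2,3) contribute; the two non-zero terms are:
eps_{312} u_1 v_2 = 1 * 1 * -5 = -5
eps_{321} u_2 v_1 = -1 * 7 * 1 = -7
(u x v)_3 = -12

-12


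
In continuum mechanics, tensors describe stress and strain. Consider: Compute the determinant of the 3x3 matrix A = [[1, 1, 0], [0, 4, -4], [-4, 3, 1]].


Expanding along the first row, det(A) = a11*M_11 - a12*M_12 + a13*M_13, where M_1j is the (1,j) minor.
Minor M_11 = 4*1 - -4*3 = 16
Minor M_12 = 0*1 - -4*-4 = -16
Minor M_13 = 0*3 - 4*-4 = 16
det = 1*(16) - 1*(-16) + 0*(16)
    = 16 - -16 + 0
    = 32

32


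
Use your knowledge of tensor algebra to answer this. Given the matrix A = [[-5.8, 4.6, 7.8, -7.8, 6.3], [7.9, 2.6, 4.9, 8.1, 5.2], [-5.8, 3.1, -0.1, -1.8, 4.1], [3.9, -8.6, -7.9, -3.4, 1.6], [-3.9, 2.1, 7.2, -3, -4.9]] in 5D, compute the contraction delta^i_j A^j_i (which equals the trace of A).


The contraction (trace) of a rank-2 tensor is the sum of its diagonal elements.
Diagonal entries: A[1,1] = -5.8, A[2,2] = 2.6, A[3,3] = -0.1, A[4,4] = -3.4, A[5,5] = -4.9
Tr(A) = -5.8 + 2.6 + -0.1 + -3.4 + -4.9 = -11.6

-11.6


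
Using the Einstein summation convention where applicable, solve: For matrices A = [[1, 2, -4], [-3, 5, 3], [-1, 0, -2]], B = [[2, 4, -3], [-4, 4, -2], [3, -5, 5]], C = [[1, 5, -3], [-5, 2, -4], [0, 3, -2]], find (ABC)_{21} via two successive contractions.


(ABC)_{21} = sum_m (AB)_{2m} C_{m1}. First compute row 2 of AB.
(AB)_{21} = -3*2 + 5*-4 + 3*3 = -17
(AB)_{22} = -3*4 + 5*4 + 3*-5 = -7
(AB)_{23} = -3*-3 + 5*-2 + 3*5 = 14
Now contract with column 1 of C:
(AB)_{21} * C_{11} = -17 * 1 = -17
(AB)_{22} * C_{21} = -7 * -5 = 35
(AB)_{23} * C_{31} = 14 * 0 = 0
(ABC)_{21} = -17 + 35 + 0 = 18

18


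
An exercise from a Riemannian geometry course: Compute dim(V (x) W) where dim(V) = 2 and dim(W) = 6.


The dimension of a tensor product is the product of dimensions.
dim(V) = 2, dim(W) = 6
dim(V (x) W) = 2 * 6 = 12

12


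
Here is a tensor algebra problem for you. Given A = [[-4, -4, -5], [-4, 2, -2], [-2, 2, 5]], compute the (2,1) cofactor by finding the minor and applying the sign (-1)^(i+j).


To find cofactor C_{21}, delete row 2 and column 1.
The resulting 2x2 submatrix is: [[-4, -5], [2, 5]]
Minor M_{21} = -4*5 - -5*2
  = -20 - -10 = -10
Sign = (-1)^(2+1) = (-1)^3 = -1
Cofactor C_{21} = -1 * -10 = 10

10


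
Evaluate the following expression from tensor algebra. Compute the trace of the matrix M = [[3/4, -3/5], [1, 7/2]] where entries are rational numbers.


The trace is the sum of diagonal entries.
Diagonal: M[1,1] = 3/4, M[2,2] = 7/2
Tr(M) = 3/4 + 7/2
Computing step by step:
After adding M[1,1]: 3/4
After adding M[2,2]: 17/4
Tr(M) = 17/4

17/4


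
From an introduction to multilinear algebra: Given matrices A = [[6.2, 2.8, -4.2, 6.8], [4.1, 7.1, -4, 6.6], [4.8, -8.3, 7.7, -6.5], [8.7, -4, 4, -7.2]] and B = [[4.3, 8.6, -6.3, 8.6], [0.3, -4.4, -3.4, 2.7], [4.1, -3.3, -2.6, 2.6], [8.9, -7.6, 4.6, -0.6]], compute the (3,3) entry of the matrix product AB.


(AB)_{ij} = sum_k A_{ik} B_{kj}.
For i=3, j=3:
A_{31} * B_{13} = 4.8 * -6.3 = -30.24
A_{32} * B_{23} = -8.3 * -3.4 = 28.22
A_{33} * B_{33} = 7.7 * -2.6 = -20.02
A_{34} * B_{43} = -6.5 * 4.6 = -29.9
Sum = -30.24 + 28.22 + -20.02 + -29.9 = -51.94

-51.94


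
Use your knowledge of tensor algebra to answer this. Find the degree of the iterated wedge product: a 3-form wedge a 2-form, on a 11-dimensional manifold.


The degree of a wedge product is the sum of the degrees of the individual forms.
Degrees: 3, 2
Total degree = 3 + 2 = 5

5


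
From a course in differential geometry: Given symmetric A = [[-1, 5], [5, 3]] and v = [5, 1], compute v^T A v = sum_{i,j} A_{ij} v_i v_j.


First compute Av:
(Av)_1 = -1*5 + 5*1 = 0
(Av)_2 = 5*5 + 3*1 = 28
Av = [0, 28]
Then v^T (Av) = 5*0 + 1*28
= 0 + 28 = 28

28


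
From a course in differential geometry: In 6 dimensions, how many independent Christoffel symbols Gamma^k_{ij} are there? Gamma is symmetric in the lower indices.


Christoffel symbols Gamma^k_{ij} are symmetric in i,j, so there are d * d(d+1)/2 independent symbols.
d = 6
d(d+1)/2 = 6 * 7 / 2 = 21
Total = 6 * 21 = 126

126


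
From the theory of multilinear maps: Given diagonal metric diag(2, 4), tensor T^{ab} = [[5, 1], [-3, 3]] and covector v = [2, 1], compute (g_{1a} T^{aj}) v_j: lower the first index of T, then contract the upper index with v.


Step 1: lower the first index. For a diagonal metric, g_{ia} T^{aj} = g_{ii} T^{ij} (no sum on i).
g_{11} = 2
S_1{}^1 = 2 * T^{11} = 2 * 5 = 10
S_1{}^2 = 2 * T^{12} = 2 * 1 = 2
Step 2: contract S_1{}^j with v_j.
S_1{}^1 * v_1 = 10 * 2 = 20
S_1{}^2 * v_2 = 2 * 1 = 2
Result = 20 + 2 = 22

22


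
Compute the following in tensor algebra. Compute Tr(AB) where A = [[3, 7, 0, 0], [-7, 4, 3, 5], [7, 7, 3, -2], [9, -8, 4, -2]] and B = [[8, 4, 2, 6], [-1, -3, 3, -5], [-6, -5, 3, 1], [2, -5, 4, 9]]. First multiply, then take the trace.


Tr(AB) = sum_i (AB)_{ii} where (AB)_{ii} = sum_k A_{ik} B_{ki}.
(AB)_{11} = 3*8 + 7*-1 + 0*-6 + 0*2 = 17
(AB)_{22} = -7*4 + 4*-3 + 3*-5 + 5*-5 = -80
(AB)_{33} = 7*2 + 7*3 + 3*3 + -2*4 = 36
(AB)_{44} = 9*6 + -8*-5 + 4*1 + -2*9 = 80
Tr(AB) = 17 + -80 + 36 + 80 = 53

53


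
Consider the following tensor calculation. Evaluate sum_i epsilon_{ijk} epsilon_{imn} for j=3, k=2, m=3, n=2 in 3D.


Using the identity: epsilon_{ijk} epsilon_{imn} = delta_{jm} delta_{kn} - delta_{jn} delta_{km}.
delta_{33} = 1
delta_{22} = 1
delta_{32} = 0
delta_{23} = 0
Result = 1 * 1 - 0 * 0 = 1 - 0 = 1

1


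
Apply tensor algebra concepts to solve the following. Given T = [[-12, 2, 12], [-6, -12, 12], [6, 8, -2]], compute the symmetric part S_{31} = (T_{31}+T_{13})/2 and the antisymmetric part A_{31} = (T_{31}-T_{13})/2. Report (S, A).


T_{31} = 6
T_{13} = 12
S_{31} = (6 + 12)/2 = 18/2 = 9
A_{31} = (6 - 12)/2 = -6/2 = -3
Check: S + A = 9 + -3 = 6 = T_{31}.

(9, -3)


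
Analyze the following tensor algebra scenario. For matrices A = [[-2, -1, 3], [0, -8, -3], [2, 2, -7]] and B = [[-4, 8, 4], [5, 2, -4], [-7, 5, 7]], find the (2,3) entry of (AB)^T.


(AB)^T_{ij} = (AB)_{ji} = sum_k A_{jk} B_{ki}.
For i=2, j=3 we need (AB)_{32}:
A_{31} * B_{12} = 2 * 8 = 16
A_{32} * B_{22} = 2 * 2 = 4
A_{33} * B_{32} = -7 * 5 = -35
Sum = 16 + 4 + -35 = -15

-15


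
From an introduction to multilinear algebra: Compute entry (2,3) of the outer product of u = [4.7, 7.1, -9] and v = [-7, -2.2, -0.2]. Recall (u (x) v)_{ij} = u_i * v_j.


The outer product entry T_{ij} = u_i * v_j.
We need i=2, j=3.
u_2 = 7.1, v_3 = -0.2
T_{2,3} = 7.1 * -0.2 = -1.42

-1.42


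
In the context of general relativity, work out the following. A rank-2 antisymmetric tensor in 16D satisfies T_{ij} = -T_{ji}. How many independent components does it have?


An antisymmetric rank-2 tensor satisfies A_{ij} = -A_{ji}, so diagonal entries are zero.
The independent components are the upper-triangular entries: C(n, 2) = n(n-1)/2.
n = 16
C(16, 2) = 16 * 15 / 2 = 240 / 2 = 120

120


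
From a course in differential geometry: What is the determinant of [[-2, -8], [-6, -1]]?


For a 2x2 matrix [[a, b], [c, d]], det = a*d - b*c.
a = -2, b = -8, c = -6, d = -1
a*d = -2 * -1 = 2
b*c = -8 * -6 = 48
det = 2 - 48 = -46

-46


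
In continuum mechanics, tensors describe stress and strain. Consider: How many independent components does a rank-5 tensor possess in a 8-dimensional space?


The number of components of a rank-r tensor in d dimensions is d^r.
Here d = 8 and r = 5.
8^5 = 32768

32768


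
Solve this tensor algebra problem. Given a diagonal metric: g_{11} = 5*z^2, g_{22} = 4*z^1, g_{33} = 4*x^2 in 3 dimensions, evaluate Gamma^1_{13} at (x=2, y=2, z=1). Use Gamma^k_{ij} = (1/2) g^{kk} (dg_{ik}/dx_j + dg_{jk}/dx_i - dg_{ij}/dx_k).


For a diagonal metric, Gamma^k_{ij} = (1/2) g^{kk} (dg_{ik}/dx_j + dg_{jk}/dx_i - dg_{ij}/dx_k).
The metric is diagonal, so g_{ab} = 0 for a != b.
At the given point: g_{11} = 5, g_{22} = 4, g_{33} = 16
g^{11} = 1/5
dg_{11}/dx_3 = dg_{11}/dx_3 = 10
dg_{31}/dx_1 = 0 (off-diagonal)
dg_{13}/dx_1 = 0 (off-diagonal)
Numerator = 10 + 0 - 0 = 10
Gamma^1_{13} = 10 / (2 * 5) = 1

1


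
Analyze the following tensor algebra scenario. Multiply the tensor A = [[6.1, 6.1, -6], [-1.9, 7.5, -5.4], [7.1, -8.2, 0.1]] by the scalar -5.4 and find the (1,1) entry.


Scalar multiplication: (cA)_{ij} = c * A_{ij}.
c = -5.4
A_{11} = 6.1
(cA)_{11} = -5.4 * 6.1 = -32.94

-32.94


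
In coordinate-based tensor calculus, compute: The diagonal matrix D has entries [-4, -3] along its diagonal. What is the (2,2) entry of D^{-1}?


For a diagonal matrix, the inverse has entries (D^{-1})_{ii} = 1/d_{ii}.
The diagonal entries are: d_{11} = -4, d_{22} = -3
We need (D^{-1})_{22} = 1/d_{22} = 1/-3 = -1/3

-1/3


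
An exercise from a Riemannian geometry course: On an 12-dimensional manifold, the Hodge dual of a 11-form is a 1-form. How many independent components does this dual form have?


The Hodge dual of a p-form on an n-dimensional manifold is an (n-p)-form.
n = 12, p = 11, so dual degree = 12 - 11 = 1
The number of components is C(n, n-p) = C(12, 1) = 12

12


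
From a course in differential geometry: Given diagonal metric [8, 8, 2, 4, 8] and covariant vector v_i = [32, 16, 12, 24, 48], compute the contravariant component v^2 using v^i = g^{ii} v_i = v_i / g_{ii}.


To raise an index with a diagonal metric: v^i = v_i / g_{ii}.
For index 2: v_2 = 16, g_{22} = 8
v^2 = 16 / 8 = 2

2


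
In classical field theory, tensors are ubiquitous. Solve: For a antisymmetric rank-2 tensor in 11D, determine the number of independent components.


A antisymmetric rank-2 tensor in d dimensions has d(d-1)/2 independent components.
d = 11
d(d-1)/2 = 11 * 10 / 2 = 110 / 2 = 55

55


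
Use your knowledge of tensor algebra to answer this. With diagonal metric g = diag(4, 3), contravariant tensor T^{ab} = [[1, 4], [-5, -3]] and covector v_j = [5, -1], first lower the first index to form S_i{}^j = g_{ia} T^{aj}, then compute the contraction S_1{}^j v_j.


Step 1: lower the first index. For a diagonal metric, g_{ia} T^{aj} = g_{ii} T^{ij} (no sum on i).
g_{11} = 4
S_1{}^1 = 4 * T^{11} = 4 * 1 = 4
S_1{}^2 = 4 * T^{12} = 4 * 4 = 16
Step 2: contract S_1{}^j with v_j.
S_1{}^1 * v_1 = 4 * 5 = 20
S_1{}^2 * v_2 = 16 * -1 = -16
Result = 20 + -16 = 4

4


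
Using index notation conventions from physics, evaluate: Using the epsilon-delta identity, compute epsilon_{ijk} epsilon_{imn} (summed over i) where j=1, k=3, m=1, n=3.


Using the identity: epsilon_{ijk} epsilon_{imn} = delta_{jm} delta_{kn} - delta_{jn} delta_{km}.
delta_{11} = 1
delta_{33} = 1
delta_{13} = 0
delta_{31} = 0
Result = 1 * 1 - 0 * 0 = 1 - 0 = 1

1


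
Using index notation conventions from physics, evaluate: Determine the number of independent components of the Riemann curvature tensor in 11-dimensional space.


The Riemann tensor in d dimensions has d^2(d^2 - 1)/12 independent components.
d = 11, so d^2 = 121
d^2 - 1 = 120
d^2(d^2 - 1) = 121 * 120 = 14520
Divide by 12: 14520 / 12 = 1210

1210


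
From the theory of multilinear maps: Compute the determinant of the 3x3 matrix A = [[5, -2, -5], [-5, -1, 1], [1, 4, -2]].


Expanding along the first row, det(A) = a11*M_11 - a12*M_12 + a13*M_13, where M_1j is the (1,j) minor.
Minor M_11 = -1*-2 - 1*4 = -2
Minor M_12 = -5*-2 - 1*1 = 9
Minor M_13 = -5*4 - -1*1 = -19
det = 5*(-2) - -2*(9) + -5*(-19)
    = -10 - -18 + 95
    = 103

103


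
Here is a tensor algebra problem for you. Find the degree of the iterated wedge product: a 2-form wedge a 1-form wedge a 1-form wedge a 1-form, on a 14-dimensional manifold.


The degree of a wedge product is the sum of the degrees of the individual forms.
Degrees: 2, 1, 1, 1
Total degree = 2 + 1 + 1 + 1 = 5

5


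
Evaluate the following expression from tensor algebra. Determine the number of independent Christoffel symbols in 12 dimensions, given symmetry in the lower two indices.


Christoffel symbols Gamma^k_{ij} are symmetric in i,j, so there are d * d(d+1)/2 independent symbols.
d = 12
d(d+1)/2 = 12 * 13 / 2 = 78
Total = 12 * 78 = 936

936


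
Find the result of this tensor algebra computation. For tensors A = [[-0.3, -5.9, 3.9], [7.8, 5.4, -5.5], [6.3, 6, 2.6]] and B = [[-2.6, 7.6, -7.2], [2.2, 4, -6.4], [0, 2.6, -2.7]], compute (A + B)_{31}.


Tensor addition is component-wise: (A + B)_{ij} = A_{ij} + B_{ij}.
A_{31} = 6.3
B_{31} = 0
(A + B)_{31} = 6.3 + 0 = 6.3

6.3


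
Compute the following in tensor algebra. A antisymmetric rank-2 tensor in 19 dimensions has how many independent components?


A antisymmetric rank-2 tensor in d dimensions has d(d-1)/2 independent components.
d = 19
d(d-1)/2 = 19 * 18 / 2 = 342 / 2 = 171

171


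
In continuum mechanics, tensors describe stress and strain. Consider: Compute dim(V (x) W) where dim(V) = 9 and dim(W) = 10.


The dimension of a tensor product is the product of dimensions.
dim(V) = 9, dim(W) = 10
dim(V (x) W) = 9 * 10 = 90

90


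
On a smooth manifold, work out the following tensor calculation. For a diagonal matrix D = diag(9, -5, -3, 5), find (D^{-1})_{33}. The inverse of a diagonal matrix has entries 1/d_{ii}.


For a diagonal matrix, the inverse has entries (D^{-1})_{ii} = 1/d_{ii}.
The diagonal entries are: d_{11} = 9, d_{22} = -5, d_{33} = -3, d_{44} = 5
We need (D^{-1})_{33} = 1/d_{33} = 1/-3 = -1/3

-1/3


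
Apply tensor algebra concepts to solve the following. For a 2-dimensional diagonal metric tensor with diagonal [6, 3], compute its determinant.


For a diagonal metric, the determinant is the product of diagonal entries.
Diagonal entries: 6, 3
det(g) = 6 * 3 = 18

18


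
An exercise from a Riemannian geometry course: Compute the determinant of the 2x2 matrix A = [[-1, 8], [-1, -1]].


For a 2x2 matrix [[a, b], [c, d]], det = a*d - b*c.
a = -1, b = 8, c = -1, d = -1
a*d = -1 * -1 = 1
b*c = 8 * -1 = -8
det = 1 - -8 = 9

9


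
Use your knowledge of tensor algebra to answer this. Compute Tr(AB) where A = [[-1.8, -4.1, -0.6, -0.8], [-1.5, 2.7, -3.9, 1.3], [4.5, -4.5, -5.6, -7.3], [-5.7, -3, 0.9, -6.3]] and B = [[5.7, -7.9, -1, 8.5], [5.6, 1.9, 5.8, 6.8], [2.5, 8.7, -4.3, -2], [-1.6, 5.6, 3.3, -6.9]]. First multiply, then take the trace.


Tr(AB) = sum_i (AB)_{ii} where (AB)_{ii} = sum_k A_{ik} B_{ki}.
(AB)_{11} = -1.8*5.7 + -4.1*5.6 + -0.6*2.5 + -0.8*-1.6 = -33.44
(AB)_{22} = -1.5*-7.9 + 2.7*1.9 + -3.9*8.7 + 1.3*5.6 = -9.67
(AB)_{33} = 4.5*-1 + -4.5*5.8 + -5.6*-4.3 + -7.3*3.3 = -30.61
(AB)_{44} = -5.7*8.5 + -3*6.8 + 0.9*-2 + -6.3*-6.9 = -27.18
Tr(AB) = -33.44 + -9.67 + -30.61 + -27.18 = -100.9

-100.9


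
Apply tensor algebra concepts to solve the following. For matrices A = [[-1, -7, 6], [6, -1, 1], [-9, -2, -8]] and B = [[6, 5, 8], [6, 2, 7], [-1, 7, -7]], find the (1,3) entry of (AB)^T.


(AB)^T_{ij} = (AB)_{ji} = sum_k A_{jk} B_{ki}.
For i=1, j=3 we need (AB)_{31}:
A_{31} * B_{11} = -9 * 6 = -54
A_{32} * B_{21} = -2 * 6 = -12
A_{33} * B_{31} = -8 * -1 = 8
Sum = -54 + -12 + 8 = -58

-58


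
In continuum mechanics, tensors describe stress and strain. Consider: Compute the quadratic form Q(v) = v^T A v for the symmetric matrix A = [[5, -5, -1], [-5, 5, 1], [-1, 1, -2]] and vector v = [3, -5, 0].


First compute Av:
(Av)_1 = 5*3 + -5*-5 + -1*0 = 40
(Av)_2 = -5*3 + 5*-5 + 1*0 = -40
(Av)_3 = -1*3 + 1*-5 + -2*0 = -8
Av = [40, -40, -8]
Then v^T (Av) = 3*40 + -5*-40 + 0*-8
= 120 + 200 + 0 = 320

320


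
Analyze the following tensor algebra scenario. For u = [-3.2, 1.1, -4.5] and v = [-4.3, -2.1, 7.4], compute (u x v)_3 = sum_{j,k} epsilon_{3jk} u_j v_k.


(u x v)_3 = sum_{j,k} epsilon_{3jk} u_j v_k. Only permutations of (1,2,3) contribute; the two non-zero terms are:
eps_{312} u_1 v_2 = 1 * -3.2 * -2.1 = 6.72
eps_{321} u_2 v_1 = -1 * 1.1 * -4.3 = 4.73
(u x v)_3 = 11.45

11.45


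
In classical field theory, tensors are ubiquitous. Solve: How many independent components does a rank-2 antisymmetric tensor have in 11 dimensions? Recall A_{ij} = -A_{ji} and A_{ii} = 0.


An antisymmetric rank-2 tensor satisfies A_{ij} = -A_{ji}, so diagonal entries are zero.
The independent components are the upper-triangular entries: C(n, 2) = n(n-1)/2.
n = 11
C(11, 2) = 11 * 10 / 2 = 110 / 2 = 55

55


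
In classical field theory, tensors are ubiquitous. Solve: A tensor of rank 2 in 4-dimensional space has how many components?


The number of components of a rank-r tensor in d dimensions is d^r.
Here d = 4 and r = 2.
4^2 = 16

16


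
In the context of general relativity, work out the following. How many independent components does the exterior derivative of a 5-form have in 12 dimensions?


The exterior derivative of a p-form is a (p+1)-form.
Its number of independent components is C(n, p+1).
n = 12, p+1 = 6
C(12, 6) = 924

924


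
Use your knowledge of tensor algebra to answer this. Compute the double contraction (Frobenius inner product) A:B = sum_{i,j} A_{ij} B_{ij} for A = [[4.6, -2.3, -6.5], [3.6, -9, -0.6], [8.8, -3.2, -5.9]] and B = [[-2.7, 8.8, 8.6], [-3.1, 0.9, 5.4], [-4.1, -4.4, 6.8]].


A:B = sum over all i,j of A_{ij} * B_{ij}.
Row 1: 4.6*-2.7=-12.42, -2.3*8.8=-20.24, -6.5*8.6=-55.9 => row sum = -88.56
Row 2: 3.6*-3.1=-11.16, -9*0.9=-8.1, -0.6*5.4=-3.24 => row sum = -22.5
Row 3: 8.8*-4.1=-36.08, -3.2*-4.4=14.08, -5.9*6.8=-40.12 => row sum = -62.12
Total = -88.56 + -22.5 + -62.12 = -173.18

-173.18


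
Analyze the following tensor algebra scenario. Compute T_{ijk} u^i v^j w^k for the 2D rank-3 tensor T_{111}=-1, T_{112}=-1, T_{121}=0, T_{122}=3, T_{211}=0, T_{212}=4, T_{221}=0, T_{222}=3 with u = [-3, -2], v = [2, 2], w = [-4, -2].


S = sum over i,j,k of T_{ijk} u_i v_j w_k. Expanding all 8 terms:
T_{111}*u_1*v_1*w_1 = -1*-3*2*-4 = -24  (running total: -24)
T_{112}*u_1*v_1*w_2 = -1*-3*2*-2 = -12  (running total: -36)
T_{121}*u_1*v_2*w_1 = 0*-3*2*-4 = 0  (running total: -36)
T_{122}*u_1*v_2*w_2 = 3*-3*2*-2 = 36  (running total: 0)
T_{211}*u_2*v_1*w_1 = 0*-2*2*-4 = 0  (running total: 0)
T_{212}*u_2*v_1*w_2 = 4*-2*2*-2 = 32  (running total: 32)
T_{221}*u_2*v_2*w_1 = 0*-2*2*-4 = 0  (running total: 32)
T_{222}*u_2*v_2*w_2 = 3*-2*2*-2 = 24  (running total: 56)
S = 56

56


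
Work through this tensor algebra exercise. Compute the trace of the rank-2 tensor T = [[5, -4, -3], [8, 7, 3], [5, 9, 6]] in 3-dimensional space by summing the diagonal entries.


The contraction (trace) of a rank-2 tensor is the sum of its diagonal elements.
Diagonal entries: A[1,1] = 5, A[2,2] = 7, A[3,3] = 6
Tr(A) = 5 + 7 + 6 = 18

18


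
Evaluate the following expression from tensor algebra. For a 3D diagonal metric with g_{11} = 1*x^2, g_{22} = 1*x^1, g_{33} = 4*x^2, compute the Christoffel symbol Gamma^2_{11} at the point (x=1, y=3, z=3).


For a diagonal metric, Gamma^k_{ij} = (1/2) g^{kk} (dg_{ik}/dx_j + dg_{jk}/dx_i - dg_{ij}/dx_k).
The metric is diagonal, so g_{ab} = 0 for a != b.
At the given point: g_{11} = 1, g_{22} = 1, g_{33} = 4
g^{22} = 1/1
dg_{12}/dx_1 = 0 (off-diagonal)
dg_{12}/dx_1 = 0 (off-diagonal)
dg_{11}/dx_2 = dg_{11}/dx_2 = 0
Numerator = 0 + 0 - 0 = 0
Gamma^2_{11} = 0 / (2 * 1) = 0

0


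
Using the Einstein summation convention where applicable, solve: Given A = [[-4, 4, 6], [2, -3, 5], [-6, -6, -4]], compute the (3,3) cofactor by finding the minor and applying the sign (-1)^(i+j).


To find cofactor C_{33}, delete row 3 and column 3.
The resulting 2x2 submatrix is: [[-4, 4], [2, -3]]
Minor M_{33} = -4*-3 - 4*2
  = 12 - 8 = 4
Sign = (-1)^(3+3) = (-1)^6 = 1
Cofactor C_{33} = 1 * 4 = 4

4


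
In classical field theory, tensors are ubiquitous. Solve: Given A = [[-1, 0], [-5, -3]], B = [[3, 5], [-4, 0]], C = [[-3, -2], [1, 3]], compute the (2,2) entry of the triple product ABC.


(ABC)_{22} = sum_m (AB)_{2m} C_{m2}. First compute row 2 of AB.
(AB)_{21} = -5*3 + -3*-4 = -3
(AB)_{22} = -5*5 + -3*0 = -25
Now contract with column 2 of C:
(AB)_{21} * C_{12} = -3 * -2 = 6
(AB)_{22} * C_{22} = -25 * 3 = -75
(ABC)_{22} = 6 + -75 = -69

-69


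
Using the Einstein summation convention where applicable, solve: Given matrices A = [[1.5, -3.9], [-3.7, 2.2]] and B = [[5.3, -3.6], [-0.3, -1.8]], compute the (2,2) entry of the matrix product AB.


(AB)_{ij} = sum_k A_{ik} B_{kj}.
For i=2, j=2:
A_{21} * B_{12} = -3.7 * -3.6 = 13.32
A_{22} * B_{22} = 2.2 * -1.8 = -3.96
Sum = 13.32 + -3.96 = 9.36

9.36


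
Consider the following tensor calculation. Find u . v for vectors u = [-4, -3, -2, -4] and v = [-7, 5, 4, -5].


The inner product u . v = sum of u_i * v_i.
Term-by-term: -4 * -7, -3 * 5, -2 * 4, -4 * -5
Products: 28, -15, -8, 20
Sum = 28 + -15 + -8 + 20 = 25

25


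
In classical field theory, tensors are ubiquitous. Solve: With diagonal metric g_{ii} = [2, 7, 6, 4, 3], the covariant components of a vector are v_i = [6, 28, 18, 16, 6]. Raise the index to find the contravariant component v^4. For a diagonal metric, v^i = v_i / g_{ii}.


To raise an index with a diagonal metric: v^i = v_i / g_{ii}.
For index 4: v_4 = 16, g_{44} = 4
v^4 = 16 / 4 = 4

4


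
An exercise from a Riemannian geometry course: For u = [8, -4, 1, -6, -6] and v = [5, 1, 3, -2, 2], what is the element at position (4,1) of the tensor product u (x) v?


The outer product entry T_{ij} = u_i * v_j.
We need i=4, j=1.
u_4 = -6, v_1 = 5
T_{4,1} = -6 * 5 = -30

-30


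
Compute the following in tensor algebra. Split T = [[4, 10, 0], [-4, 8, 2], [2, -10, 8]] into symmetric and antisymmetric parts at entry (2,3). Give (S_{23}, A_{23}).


T_{23} = 2
T_{32} = -10
S_{23} = (2 + -10)/2 = -8/2 = -4
A_{23} = (2 - -10)/2 = 12/2 = 6
Check: S + A = -4 + 6 = 2 = T_{23}.

(-4, 6)


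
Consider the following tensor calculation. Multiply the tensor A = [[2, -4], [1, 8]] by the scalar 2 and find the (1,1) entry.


Scalar multiplication: (cA)_{ij} = c * A_{ij}.
c = 2
A_{11} = 2
(cA)_{11} = 2 * 2 = 4

4


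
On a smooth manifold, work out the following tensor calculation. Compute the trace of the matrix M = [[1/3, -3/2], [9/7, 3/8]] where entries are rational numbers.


The trace is the sum of diagonal entries.
Diagonal: M[1,1] = 1/3, M[2,2] = 3/8
Tr(M) = 1/3 + 3/8
Computing step by step:
After adding M[1,1]: 1/3
After adding M[2,2]: 17/24
Tr(M) = 17/24

17/24
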